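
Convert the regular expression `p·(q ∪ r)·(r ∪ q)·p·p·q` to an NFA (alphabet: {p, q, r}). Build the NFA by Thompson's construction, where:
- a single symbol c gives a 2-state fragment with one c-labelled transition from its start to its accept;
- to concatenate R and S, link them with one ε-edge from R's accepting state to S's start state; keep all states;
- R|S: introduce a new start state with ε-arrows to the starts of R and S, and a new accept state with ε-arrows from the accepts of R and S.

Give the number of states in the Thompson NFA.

20

Per subexpression:
Each of the 8 symbol leaves contributes a 2-state fragment.
  q ∪ r → 6 states
  r ∪ q → 6 states
  p·(q ∪ r)·(r ∪ q)·p·p·q → 20 states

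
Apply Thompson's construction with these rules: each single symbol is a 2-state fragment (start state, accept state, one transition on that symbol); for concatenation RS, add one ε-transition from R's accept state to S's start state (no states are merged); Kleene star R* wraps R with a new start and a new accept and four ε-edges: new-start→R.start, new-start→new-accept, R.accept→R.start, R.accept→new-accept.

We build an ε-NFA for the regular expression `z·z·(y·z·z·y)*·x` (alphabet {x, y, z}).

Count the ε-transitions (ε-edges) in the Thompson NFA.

10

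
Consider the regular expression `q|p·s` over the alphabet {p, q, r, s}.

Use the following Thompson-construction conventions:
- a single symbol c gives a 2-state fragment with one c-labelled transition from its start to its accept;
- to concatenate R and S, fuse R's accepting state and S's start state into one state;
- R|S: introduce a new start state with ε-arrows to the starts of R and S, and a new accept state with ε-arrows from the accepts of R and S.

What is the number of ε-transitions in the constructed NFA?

4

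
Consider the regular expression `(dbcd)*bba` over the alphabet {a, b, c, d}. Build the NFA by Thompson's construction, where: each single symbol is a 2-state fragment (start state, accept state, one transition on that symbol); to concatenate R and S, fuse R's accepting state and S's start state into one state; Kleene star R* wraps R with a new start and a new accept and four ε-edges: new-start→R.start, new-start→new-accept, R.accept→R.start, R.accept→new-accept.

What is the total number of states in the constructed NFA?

Bottom-up over the parse tree:
Each of the 7 symbol leaves contributes a 2-state fragment.
  dbcd — 5 states
  (dbcd)* — 7 states
  (dbcd)*bba — 10 states

10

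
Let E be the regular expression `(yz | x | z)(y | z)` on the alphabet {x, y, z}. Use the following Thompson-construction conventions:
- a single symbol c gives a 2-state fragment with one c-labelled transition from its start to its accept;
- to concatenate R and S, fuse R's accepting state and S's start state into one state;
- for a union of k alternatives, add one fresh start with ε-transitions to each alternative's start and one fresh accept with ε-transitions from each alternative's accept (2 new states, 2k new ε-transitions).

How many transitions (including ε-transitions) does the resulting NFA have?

Bottom-up over the parse tree:
Each of the 6 symbol leaves contributes 1 transition (1 symbol, 0 ε).
  yz = 2 transitions (2 symbol, 0 ε)
  yz | x | z = 10 transitions (4 symbol, 6 ε)
  y | z = 6 transitions (2 symbol, 4 ε)
  (yz | x | z)(y | z) = 16 transitions (6 symbol, 10 ε)

16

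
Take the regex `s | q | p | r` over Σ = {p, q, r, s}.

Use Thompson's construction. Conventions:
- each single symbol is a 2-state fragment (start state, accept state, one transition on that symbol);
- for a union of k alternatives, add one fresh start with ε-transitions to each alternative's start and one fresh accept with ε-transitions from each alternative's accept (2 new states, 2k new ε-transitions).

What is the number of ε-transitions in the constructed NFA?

8

Per subexpression:
Each of the 4 symbol leaves contributes 0 ε-transitions.
  s | q | p | r → 8 ε-transitions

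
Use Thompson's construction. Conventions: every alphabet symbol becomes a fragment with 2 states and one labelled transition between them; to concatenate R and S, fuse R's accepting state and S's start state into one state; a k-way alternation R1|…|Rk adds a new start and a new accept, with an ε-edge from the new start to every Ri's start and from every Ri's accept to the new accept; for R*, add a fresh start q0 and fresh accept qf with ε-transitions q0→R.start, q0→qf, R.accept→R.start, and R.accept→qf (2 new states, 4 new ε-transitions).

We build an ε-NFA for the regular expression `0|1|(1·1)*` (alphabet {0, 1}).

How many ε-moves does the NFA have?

10

Per subexpression:
Each of the 4 symbol leaves contributes 0 ε-transitions.
  1·1 → 0 ε-transitions
  (1·1)* → 4 ε-transitions
  0|1|(1·1)* → 10 ε-transitions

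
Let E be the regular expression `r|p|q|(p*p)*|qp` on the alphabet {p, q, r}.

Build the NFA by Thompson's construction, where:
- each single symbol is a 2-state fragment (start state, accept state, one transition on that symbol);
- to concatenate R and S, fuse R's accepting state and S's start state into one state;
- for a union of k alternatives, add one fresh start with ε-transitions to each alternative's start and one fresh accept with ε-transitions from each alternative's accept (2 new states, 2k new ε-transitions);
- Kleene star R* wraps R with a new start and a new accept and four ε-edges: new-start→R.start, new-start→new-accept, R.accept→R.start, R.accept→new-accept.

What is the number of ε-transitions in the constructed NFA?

18

Bottom-up over the parse tree:
Each of the 7 symbol leaves contributes 0 ε-transitions.
  p* — 4 ε-transitions
  p*p — 4 ε-transitions
  (p*p)* — 8 ε-transitions
  qp — 0 ε-transitions
  r|p|q|(p*p)*|qp — 18 ε-transitions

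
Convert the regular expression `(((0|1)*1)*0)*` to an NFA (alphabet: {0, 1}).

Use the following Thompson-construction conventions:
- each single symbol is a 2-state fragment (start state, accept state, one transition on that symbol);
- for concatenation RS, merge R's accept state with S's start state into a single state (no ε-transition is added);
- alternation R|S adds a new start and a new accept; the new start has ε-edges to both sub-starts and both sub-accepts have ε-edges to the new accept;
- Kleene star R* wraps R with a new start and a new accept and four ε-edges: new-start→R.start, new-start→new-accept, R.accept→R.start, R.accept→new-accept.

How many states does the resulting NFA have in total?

Recursing over subexpressions:
Each of the 4 symbol leaves contributes a 2-state fragment.
  0|1 — 6 states
  (0|1)* — 8 states
  (0|1)*1 — 9 states
  ((0|1)*1)* — 11 states
  ((0|1)*1)*0 — 12 states
  (((0|1)*1)*0)* — 14 states

14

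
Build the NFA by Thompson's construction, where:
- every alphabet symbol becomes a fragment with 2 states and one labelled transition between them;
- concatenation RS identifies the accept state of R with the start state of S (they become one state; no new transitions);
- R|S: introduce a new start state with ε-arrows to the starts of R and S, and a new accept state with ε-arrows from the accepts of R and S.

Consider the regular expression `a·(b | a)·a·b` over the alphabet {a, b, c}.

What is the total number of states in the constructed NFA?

Building bottom-up:
Each of the 5 symbol leaves contributes a 2-state fragment.
  b | a : 6 states
  a·(b | a)·a·b : 9 states

9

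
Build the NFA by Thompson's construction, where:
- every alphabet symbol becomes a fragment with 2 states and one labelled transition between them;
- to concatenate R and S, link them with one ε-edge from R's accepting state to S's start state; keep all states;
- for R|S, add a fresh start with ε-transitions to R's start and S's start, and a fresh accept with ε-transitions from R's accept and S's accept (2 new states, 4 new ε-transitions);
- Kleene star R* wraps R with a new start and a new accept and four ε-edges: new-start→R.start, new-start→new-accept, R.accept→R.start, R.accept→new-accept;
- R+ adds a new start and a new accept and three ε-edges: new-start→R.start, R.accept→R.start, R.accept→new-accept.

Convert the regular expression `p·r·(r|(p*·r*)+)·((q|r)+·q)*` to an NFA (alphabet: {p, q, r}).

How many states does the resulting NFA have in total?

Building bottom-up:
Each of the 8 symbol leaves contributes a 2-state fragment.
  p* = 4 states
  r* = 4 states
  p*·r* = 8 states
  (p*·r*)+ = 10 states
  r|(p*·r*)+ = 14 states
  q|r = 6 states
  (q|r)+ = 8 states
  (q|r)+·q = 10 states
  ((q|r)+·q)* = 12 states
  p·r·(r|(p*·r*)+)·((q|r)+·q)* = 30 states

30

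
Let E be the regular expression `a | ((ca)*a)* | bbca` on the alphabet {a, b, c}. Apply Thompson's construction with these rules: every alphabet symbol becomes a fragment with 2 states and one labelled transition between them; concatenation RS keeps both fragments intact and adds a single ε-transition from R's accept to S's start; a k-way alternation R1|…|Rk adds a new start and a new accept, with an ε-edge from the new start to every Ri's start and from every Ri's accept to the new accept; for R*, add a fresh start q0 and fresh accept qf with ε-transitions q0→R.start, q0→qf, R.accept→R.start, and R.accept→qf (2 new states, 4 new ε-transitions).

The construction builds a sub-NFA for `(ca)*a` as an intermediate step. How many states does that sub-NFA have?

8

Fragment for `(ca)*a`:
Each of the 3 symbol leaves contributes a 2-state fragment.
  ca → 4 states
  (ca)* → 6 states
  (ca)*a → 8 states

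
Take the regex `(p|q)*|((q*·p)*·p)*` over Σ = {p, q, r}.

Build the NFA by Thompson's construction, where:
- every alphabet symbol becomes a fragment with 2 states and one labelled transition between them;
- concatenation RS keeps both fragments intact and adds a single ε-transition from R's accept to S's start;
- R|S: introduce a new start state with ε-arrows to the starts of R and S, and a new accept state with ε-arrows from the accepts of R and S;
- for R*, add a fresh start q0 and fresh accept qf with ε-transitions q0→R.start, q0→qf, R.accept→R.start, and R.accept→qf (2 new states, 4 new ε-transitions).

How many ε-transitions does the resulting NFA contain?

Building bottom-up:
Each of the 5 symbol leaves contributes 0 ε-transitions.
  p|q → 4 ε-transitions
  (p|q)* → 8 ε-transitions
  q* → 4 ε-transitions
  q*·p → 5 ε-transitions
  (q*·p)* → 9 ε-transitions
  (q*·p)*·p → 10 ε-transitions
  ((q*·p)*·p)* → 14 ε-transitions
  (p|q)*|((q*·p)*·p)* → 26 ε-transitions

26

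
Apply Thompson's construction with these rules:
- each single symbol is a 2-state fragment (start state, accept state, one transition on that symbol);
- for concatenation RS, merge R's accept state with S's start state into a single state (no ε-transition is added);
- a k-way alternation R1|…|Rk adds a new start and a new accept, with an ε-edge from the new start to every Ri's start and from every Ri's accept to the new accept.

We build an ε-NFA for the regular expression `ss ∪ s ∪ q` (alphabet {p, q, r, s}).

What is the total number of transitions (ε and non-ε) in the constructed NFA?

10

Building bottom-up:
Each of the 4 symbol leaves contributes 1 transition (1 symbol, 0 ε).
  ss → 2 transitions (2 symbol, 0 ε)
  ss ∪ s ∪ q → 10 transitions (4 symbol, 6 ε)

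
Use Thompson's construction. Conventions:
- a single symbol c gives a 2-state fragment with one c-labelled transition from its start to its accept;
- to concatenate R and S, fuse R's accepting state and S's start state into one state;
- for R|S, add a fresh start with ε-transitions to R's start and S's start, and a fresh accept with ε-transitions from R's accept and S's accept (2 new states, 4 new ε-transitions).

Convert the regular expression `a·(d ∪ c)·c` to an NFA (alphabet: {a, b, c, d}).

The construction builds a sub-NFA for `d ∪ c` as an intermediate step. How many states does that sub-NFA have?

6

Fragment for `d ∪ c`:
Each of the 2 symbol leaves contributes a 2-state fragment.
  d ∪ c → 6 states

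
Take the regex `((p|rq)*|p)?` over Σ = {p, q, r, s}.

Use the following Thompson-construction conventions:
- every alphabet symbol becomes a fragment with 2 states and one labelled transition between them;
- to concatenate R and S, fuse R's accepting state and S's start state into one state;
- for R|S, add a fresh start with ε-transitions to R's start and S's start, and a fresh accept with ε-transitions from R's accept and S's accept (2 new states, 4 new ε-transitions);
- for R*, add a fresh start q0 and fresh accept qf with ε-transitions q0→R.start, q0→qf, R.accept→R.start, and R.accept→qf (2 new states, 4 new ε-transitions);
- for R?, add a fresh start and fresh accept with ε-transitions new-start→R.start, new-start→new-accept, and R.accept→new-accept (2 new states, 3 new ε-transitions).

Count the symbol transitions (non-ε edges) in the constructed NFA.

Recursing over subexpressions:
Each of the 4 symbol leaves contributes exactly 1 symbol transition.
  rq → 2 symbol transitions
  p|rq → 3 symbol transitions
  (p|rq)* → 3 symbol transitions
  (p|rq)*|p → 4 symbol transitions
  ((p|rq)*|p)? → 4 symbol transitions

4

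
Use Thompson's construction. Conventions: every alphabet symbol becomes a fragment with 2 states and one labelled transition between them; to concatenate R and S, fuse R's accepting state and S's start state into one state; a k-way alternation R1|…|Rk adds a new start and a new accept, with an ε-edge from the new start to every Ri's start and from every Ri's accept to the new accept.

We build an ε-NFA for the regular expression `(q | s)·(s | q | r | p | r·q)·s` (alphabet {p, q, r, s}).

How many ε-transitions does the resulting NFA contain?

14

Bottom-up over the parse tree:
Each of the 9 symbol leaves contributes 0 ε-transitions.
  q | s — 4 ε-transitions
  r·q — 0 ε-transitions
  s | q | r | p | r·q — 10 ε-transitions
  (q | s)·(s | q | r | p | r·q)·s — 14 ε-transitions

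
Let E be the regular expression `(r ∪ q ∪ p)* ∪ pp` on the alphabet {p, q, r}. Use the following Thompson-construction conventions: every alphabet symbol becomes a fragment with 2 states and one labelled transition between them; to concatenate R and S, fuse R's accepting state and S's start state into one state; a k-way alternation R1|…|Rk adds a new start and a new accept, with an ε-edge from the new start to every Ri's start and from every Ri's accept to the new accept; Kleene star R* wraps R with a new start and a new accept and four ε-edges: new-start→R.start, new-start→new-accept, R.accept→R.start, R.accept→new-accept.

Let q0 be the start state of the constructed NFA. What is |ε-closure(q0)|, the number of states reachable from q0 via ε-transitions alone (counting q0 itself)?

9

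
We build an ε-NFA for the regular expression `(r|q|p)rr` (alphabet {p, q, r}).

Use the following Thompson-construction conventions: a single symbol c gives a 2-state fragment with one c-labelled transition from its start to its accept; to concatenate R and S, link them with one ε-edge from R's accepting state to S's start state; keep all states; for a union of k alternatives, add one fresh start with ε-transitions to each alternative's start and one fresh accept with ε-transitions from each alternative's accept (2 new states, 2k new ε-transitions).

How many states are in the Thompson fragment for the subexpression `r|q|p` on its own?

8

Fragment for `r|q|p`:
Each of the 3 symbol leaves contributes a 2-state fragment.
  r|q|p — 8 states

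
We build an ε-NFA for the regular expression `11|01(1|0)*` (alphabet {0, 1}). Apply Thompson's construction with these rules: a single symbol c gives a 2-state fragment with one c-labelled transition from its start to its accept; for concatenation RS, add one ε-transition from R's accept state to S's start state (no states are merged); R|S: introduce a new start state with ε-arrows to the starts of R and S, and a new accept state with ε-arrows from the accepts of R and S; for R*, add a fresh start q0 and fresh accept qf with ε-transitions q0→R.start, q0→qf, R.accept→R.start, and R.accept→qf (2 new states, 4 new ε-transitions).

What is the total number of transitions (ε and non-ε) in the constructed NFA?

21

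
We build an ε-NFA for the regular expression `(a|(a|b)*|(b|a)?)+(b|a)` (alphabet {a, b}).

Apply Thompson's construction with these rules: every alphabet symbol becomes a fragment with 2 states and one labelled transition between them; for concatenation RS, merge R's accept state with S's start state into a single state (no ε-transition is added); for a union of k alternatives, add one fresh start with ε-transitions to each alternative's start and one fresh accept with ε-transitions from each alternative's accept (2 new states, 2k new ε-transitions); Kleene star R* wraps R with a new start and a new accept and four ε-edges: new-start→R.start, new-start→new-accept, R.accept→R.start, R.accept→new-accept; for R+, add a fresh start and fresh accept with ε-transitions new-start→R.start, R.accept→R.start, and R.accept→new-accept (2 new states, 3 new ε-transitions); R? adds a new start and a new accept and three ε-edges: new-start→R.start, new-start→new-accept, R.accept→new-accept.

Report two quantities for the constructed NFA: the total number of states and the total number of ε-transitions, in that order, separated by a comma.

By structural recursion:
Each of the 7 symbol leaves contributes 2 states and 0 ε-transitions.
  a|b = 6 states, 4 ε-transitions
  (a|b)* = 8 states, 8 ε-transitions
  b|a = 6 states, 4 ε-transitions
  (b|a)? = 8 states, 7 ε-transitions
  a|(a|b)*|(b|a)? = 20 states, 21 ε-transitions
  (a|(a|b)*|(b|a)?)+ = 22 states, 24 ε-transitions
  b|a = 6 states, 4 ε-transitions
  (a|(a|b)*|(b|a)?)+(b|a) = 27 states, 28 ε-transitions

27, 28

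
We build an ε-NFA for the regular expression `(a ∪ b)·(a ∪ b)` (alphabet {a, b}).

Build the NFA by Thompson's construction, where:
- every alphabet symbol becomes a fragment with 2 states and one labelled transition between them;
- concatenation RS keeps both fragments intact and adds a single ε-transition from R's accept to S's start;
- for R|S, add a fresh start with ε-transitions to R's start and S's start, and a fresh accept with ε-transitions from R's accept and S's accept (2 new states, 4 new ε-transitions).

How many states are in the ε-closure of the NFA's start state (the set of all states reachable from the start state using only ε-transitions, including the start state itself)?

Compute the ε-closure size of each fragment's start state recursively; a symbol fragment's start has no outgoing ε-edge, so its closure is just itself (size 1).
  a ∪ b : C = 1 + 1 + 1 = 3 (the new accept is not ε-reachable since no branch accepts ε)
  a ∪ b : new start ε-reaches every alternative's start; none of them accept ε, so the new accept is not reached: C = 1 + 1 + 1 = 3
  (a ∪ b)·(a ∪ b) : same as the first factor's closure: C = 3

3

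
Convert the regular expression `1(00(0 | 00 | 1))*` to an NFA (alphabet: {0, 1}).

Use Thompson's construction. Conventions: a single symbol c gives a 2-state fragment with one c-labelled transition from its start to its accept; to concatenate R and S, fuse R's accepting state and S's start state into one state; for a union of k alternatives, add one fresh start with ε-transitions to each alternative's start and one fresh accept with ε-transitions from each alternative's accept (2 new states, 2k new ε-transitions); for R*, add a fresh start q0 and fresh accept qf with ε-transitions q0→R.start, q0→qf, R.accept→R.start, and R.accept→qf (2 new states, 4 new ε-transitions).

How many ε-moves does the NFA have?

Bottom-up over the parse tree:
Each of the 7 symbol leaves contributes 0 ε-transitions.
  00 → 0 ε-transitions
  0 | 00 | 1 → 6 ε-transitions
  00(0 | 00 | 1) → 6 ε-transitions
  (00(0 | 00 | 1))* → 10 ε-transitions
  1(00(0 | 00 | 1))* → 10 ε-transitions

10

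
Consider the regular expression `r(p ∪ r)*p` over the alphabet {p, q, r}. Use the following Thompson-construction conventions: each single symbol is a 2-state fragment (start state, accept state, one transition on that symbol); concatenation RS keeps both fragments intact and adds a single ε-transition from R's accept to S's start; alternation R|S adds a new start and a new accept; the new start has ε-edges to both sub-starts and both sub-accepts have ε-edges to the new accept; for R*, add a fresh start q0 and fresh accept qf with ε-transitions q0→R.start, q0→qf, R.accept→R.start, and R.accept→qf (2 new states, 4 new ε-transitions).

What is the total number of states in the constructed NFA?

Building bottom-up:
Each of the 4 symbol leaves contributes a 2-state fragment.
  p ∪ r → 6 states
  (p ∪ r)* → 8 states
  r(p ∪ r)*p → 12 states

12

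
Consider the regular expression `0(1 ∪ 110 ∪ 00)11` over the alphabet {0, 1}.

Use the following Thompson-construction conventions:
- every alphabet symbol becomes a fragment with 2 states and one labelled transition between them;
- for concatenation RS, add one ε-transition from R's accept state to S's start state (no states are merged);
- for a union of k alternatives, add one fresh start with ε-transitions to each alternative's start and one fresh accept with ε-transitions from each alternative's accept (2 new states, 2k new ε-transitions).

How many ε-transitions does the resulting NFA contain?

By structural recursion:
Each of the 9 symbol leaves contributes 0 ε-transitions.
  110 → 2 ε-transitions
  00 → 1 ε-transition
  1 ∪ 110 ∪ 00 → 9 ε-transitions
  0(1 ∪ 110 ∪ 00)11 → 12 ε-transitions

12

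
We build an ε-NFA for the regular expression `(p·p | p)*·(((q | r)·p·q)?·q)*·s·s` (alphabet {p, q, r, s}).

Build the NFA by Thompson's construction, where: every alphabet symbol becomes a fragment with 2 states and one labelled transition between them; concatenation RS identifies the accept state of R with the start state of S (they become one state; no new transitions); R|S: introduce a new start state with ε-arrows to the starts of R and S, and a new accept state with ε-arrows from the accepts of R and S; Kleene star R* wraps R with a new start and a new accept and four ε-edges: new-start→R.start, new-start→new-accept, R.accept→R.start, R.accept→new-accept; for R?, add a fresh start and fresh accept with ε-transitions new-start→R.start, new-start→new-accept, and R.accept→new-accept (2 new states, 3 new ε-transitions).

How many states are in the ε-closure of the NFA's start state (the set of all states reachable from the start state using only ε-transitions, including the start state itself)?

11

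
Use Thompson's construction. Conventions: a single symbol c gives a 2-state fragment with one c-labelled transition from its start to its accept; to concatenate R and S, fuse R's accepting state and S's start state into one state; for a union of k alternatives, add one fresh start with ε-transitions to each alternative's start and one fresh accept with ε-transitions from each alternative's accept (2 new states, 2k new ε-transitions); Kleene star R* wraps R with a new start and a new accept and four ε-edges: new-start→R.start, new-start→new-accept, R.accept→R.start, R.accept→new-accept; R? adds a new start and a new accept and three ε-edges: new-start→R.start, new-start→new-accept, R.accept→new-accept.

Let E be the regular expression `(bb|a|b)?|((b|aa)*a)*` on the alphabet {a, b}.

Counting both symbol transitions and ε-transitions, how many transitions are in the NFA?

33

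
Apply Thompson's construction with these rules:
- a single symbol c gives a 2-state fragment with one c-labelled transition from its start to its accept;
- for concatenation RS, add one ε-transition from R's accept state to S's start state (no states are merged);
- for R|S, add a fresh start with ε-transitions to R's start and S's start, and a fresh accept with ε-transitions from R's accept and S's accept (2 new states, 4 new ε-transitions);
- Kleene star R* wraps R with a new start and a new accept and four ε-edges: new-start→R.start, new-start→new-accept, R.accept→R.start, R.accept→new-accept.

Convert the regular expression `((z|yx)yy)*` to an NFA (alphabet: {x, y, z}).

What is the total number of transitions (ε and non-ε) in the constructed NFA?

16

Recursing over subexpressions:
Each of the 5 symbol leaves contributes 1 transition (1 symbol, 0 ε).
  yx = 3 transitions (2 symbol, 1 ε)
  z|yx = 8 transitions (3 symbol, 5 ε)
  (z|yx)yy = 12 transitions (5 symbol, 7 ε)
  ((z|yx)yy)* = 16 transitions (5 symbol, 11 ε)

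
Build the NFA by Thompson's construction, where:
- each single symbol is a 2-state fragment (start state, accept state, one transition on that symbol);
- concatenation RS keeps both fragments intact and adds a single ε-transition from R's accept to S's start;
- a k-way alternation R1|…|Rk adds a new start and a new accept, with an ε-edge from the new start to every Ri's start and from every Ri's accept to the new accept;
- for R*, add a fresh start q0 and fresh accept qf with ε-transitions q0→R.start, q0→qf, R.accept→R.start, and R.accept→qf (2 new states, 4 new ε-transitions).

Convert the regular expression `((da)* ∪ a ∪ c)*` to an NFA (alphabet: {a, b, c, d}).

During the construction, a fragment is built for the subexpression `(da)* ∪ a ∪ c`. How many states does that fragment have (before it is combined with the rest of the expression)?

12

Fragment for `(da)* ∪ a ∪ c`:
Each of the 4 symbol leaves contributes a 2-state fragment.
  da → 4 states
  (da)* → 6 states
  (da)* ∪ a ∪ c → 12 states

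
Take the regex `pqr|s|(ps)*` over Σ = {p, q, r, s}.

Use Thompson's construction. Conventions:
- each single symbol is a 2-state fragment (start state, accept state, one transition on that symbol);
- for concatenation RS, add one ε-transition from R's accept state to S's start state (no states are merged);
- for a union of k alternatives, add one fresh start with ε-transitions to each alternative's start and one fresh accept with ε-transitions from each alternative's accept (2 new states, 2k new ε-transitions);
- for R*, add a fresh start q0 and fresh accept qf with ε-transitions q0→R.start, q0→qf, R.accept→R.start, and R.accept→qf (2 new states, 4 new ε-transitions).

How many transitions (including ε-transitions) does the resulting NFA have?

Recursing over subexpressions:
Each of the 6 symbol leaves contributes 1 transition (1 symbol, 0 ε).
  pqr : 5 transitions (3 symbol, 2 ε)
  ps : 3 transitions (2 symbol, 1 ε)
  (ps)* : 7 transitions (2 symbol, 5 ε)
  pqr|s|(ps)* : 19 transitions (6 symbol, 13 ε)

19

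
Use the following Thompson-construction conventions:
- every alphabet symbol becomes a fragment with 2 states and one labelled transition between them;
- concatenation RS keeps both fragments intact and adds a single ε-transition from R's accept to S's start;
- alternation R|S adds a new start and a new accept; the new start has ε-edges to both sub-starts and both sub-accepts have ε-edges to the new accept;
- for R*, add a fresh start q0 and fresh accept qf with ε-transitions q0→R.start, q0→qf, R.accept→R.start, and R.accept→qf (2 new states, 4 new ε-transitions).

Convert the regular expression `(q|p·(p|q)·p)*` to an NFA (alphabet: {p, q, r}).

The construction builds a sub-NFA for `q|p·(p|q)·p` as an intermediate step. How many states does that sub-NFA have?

14

Fragment for `q|p·(p|q)·p`:
Each of the 5 symbol leaves contributes a 2-state fragment.
  p|q — 6 states
  p·(p|q)·p — 10 states
  q|p·(p|q)·p — 14 states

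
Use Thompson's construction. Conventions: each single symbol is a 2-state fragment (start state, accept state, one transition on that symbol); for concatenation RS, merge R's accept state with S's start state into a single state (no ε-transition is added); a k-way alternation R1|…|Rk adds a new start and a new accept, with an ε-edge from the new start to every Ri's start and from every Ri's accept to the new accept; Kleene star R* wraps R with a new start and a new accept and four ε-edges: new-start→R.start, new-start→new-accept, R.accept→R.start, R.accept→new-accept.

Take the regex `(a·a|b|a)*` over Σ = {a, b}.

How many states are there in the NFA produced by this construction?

11

Building bottom-up:
Each of the 4 symbol leaves contributes a 2-state fragment.
  a·a — 3 states
  a·a|b|a — 9 states
  (a·a|b|a)* — 11 states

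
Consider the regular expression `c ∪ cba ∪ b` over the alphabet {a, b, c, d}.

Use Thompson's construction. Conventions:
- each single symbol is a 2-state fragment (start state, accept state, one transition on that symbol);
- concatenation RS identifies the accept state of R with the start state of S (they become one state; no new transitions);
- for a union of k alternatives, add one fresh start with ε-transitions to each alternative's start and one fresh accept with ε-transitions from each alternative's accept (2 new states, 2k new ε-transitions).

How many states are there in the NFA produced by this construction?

10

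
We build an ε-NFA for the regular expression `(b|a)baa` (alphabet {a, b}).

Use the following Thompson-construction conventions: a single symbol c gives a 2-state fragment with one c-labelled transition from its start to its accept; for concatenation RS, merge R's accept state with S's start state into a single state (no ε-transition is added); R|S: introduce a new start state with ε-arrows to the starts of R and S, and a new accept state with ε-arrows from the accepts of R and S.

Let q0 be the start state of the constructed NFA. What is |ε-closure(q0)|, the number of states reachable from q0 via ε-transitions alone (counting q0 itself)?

3

Compute the ε-closure size of each fragment's start state recursively; a symbol fragment's start has no outgoing ε-edge, so its closure is just itself (size 1).
  b|a — |ε-closure| = 1 + 1 + 1 = 3 (the new accept is not ε-reachable since no branch accepts ε)
  (b|a)baa — |ε-closure| equals the left operand's closure size = 3 (its accept is not ε-reachable, so the closure stops there)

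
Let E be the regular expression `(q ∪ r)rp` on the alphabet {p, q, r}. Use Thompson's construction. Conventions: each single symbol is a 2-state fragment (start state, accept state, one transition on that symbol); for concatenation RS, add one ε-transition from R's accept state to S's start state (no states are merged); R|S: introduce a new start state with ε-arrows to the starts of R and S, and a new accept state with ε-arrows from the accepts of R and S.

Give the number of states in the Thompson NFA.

Building bottom-up:
Each of the 4 symbol leaves contributes a 2-state fragment.
  q ∪ r : 6 states
  (q ∪ r)rp : 10 states

10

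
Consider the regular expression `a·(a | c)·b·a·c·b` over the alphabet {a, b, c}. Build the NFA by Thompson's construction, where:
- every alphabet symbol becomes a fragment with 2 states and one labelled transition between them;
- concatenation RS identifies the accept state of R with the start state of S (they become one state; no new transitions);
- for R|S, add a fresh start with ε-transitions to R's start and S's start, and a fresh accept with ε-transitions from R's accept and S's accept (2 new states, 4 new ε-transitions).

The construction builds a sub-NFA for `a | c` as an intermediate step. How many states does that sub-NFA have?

6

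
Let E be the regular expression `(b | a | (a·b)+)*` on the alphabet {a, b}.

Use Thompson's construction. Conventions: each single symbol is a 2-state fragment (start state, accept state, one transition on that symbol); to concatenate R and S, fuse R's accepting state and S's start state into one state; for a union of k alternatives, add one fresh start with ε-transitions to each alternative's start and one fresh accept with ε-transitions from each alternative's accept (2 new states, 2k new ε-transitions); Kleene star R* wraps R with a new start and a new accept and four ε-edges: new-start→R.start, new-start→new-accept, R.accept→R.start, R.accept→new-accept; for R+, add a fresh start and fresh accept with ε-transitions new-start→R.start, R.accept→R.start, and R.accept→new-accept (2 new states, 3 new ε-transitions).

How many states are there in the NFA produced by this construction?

13

Recursing over subexpressions:
Each of the 4 symbol leaves contributes a 2-state fragment.
  a·b = 3 states
  (a·b)+ = 5 states
  b | a | (a·b)+ = 11 states
  (b | a | (a·b)+)* = 13 states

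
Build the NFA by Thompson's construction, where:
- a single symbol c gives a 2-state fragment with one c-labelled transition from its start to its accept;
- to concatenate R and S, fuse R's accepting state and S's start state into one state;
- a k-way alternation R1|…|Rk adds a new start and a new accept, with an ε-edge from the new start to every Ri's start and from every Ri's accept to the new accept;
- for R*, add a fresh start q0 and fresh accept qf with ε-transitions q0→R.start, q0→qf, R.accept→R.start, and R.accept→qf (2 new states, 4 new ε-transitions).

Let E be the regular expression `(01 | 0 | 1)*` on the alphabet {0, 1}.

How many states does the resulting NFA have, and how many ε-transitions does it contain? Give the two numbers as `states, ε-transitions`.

Building bottom-up:
Each of the 4 symbol leaves contributes 2 states and 0 ε-transitions.
  01 : 3 states, 0 ε-transitions
  01 | 0 | 1 : 9 states, 6 ε-transitions
  (01 | 0 | 1)* : 11 states, 10 ε-transitions

11, 10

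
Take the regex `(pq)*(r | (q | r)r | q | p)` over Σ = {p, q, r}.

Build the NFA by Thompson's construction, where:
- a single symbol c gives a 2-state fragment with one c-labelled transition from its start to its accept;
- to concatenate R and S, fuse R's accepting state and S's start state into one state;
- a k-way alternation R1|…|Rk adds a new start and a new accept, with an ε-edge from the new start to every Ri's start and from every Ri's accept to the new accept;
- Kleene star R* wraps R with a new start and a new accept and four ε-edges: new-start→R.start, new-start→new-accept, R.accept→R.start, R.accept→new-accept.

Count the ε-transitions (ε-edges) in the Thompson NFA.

Bottom-up over the parse tree:
Each of the 8 symbol leaves contributes 0 ε-transitions.
  pq = 0 ε-transitions
  (pq)* = 4 ε-transitions
  q | r = 4 ε-transitions
  (q | r)r = 4 ε-transitions
  r | (q | r)r | q | p = 12 ε-transitions
  (pq)*(r | (q | r)r | q | p) = 16 ε-transitions

16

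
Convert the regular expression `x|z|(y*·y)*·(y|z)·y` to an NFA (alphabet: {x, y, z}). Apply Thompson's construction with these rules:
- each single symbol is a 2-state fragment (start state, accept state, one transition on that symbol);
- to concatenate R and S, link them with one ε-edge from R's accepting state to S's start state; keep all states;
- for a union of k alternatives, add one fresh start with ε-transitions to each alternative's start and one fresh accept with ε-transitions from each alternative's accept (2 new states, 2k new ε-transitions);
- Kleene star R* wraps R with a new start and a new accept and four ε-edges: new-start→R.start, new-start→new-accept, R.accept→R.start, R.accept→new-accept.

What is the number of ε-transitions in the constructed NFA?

21

Building bottom-up:
Each of the 7 symbol leaves contributes 0 ε-transitions.
  y* → 4 ε-transitions
  y*·y → 5 ε-transitions
  (y*·y)* → 9 ε-transitions
  y|z → 4 ε-transitions
  (y*·y)*·(y|z)·y → 15 ε-transitions
  x|z|(y*·y)*·(y|z)·y → 21 ε-transitions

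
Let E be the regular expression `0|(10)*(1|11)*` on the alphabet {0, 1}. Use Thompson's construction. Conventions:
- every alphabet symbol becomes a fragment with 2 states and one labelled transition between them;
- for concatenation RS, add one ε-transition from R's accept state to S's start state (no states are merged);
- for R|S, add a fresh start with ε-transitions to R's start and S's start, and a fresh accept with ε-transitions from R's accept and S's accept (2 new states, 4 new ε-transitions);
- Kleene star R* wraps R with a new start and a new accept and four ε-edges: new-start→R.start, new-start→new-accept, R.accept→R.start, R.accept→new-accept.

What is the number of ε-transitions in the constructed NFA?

Bottom-up over the parse tree:
Each of the 6 symbol leaves contributes 0 ε-transitions.
  10 — 1 ε-transition
  (10)* — 5 ε-transitions
  11 — 1 ε-transition
  1|11 — 5 ε-transitions
  (1|11)* — 9 ε-transitions
  (10)*(1|11)* — 15 ε-transitions
  0|(10)*(1|11)* — 19 ε-transitions

19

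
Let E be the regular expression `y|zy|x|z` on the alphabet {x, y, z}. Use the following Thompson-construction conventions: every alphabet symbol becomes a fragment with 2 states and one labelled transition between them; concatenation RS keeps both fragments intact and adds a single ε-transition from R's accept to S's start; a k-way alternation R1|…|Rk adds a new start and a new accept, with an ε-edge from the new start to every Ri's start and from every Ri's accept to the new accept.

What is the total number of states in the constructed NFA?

Per subexpression:
Each of the 5 symbol leaves contributes a 2-state fragment.
  zy = 4 states
  y|zy|x|z = 12 states

12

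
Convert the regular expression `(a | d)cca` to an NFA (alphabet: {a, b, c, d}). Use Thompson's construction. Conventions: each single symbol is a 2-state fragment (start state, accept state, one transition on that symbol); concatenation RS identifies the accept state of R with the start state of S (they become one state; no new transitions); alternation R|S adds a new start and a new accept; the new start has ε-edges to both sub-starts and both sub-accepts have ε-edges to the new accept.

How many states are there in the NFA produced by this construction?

Recursing over subexpressions:
Each of the 5 symbol leaves contributes a 2-state fragment.
  a | d — 6 states
  (a | d)cca — 9 states

9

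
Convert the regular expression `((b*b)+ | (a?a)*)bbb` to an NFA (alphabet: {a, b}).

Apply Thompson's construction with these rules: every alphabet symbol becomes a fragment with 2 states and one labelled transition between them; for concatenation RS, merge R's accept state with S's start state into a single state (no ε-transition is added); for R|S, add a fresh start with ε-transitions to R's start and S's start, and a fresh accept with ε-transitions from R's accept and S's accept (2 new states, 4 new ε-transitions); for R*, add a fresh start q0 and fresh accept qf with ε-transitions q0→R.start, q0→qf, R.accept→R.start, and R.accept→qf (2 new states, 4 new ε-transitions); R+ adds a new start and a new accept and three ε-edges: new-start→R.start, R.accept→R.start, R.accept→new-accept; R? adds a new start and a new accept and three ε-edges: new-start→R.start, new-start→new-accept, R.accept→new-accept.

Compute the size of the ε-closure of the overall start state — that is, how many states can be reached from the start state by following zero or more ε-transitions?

Work bottom-up. For each fragment F, track |ε-closure(F.start)| and whether F's accept lies in that closure (i.e. whether F accepts ε). A single-symbol fragment has closure size 1 and does not accept ε.
  b* — new start has ε-edges to the inner start and to the new accept, so |closure| = 2 + 1 = 3
  b*b — |closure| = 3 + (1−1) = 3 (closure spills across the concat boundary because the left factor accepts ε)
  (b*b)+ — |closure| = 1 + 3 = 4 (the body doesn't accept ε, so the new accept is not reached)
  a? — |closure| = 1 (new start) + 1 (body) + 1 (new accept, via ε) = 3
  a?a — the left operand accepts ε, so the closure extends into the next operand (the shared merged state is already counted); |closure| = 3 + (1−1) = 3
  (a?a)* — new start has ε-edges to the inner start and to the new accept, so |closure| = 2 + 3 = 5
  (b*b)+ | (a?a)* — new start ε-reaches every alternative's start; at least one alternative accepts ε, so the union's new accept is reached too: |closure| = 1 + 4 + 5 + 1 = 11
  ((b*b)+ | (a?a)*)bbb — |closure| = 11 + (1−1) = 11 (closure spills across the concat boundary because the left factor accepts ε)

11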